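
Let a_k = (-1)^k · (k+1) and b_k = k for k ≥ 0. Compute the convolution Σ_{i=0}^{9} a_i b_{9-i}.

5

This is [x^9] in the product of the two ordinary generating functions.
Σ = 1·9 − 2·8 + 3·7 − 4·6 + 5·5 − 6·4 + 7·3 − 8·2 + 9·1 − 10·0 = 5.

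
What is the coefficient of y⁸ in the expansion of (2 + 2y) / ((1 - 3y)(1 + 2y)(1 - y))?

Partial fractions give a closed form: a_n = (12/5)·3^n + (4/15)·(-2)^n + (-2/3)·1^n.
At n = 8: a_8 = 15814.

15814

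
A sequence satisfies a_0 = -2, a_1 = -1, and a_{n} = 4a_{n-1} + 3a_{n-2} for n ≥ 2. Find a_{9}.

The ordinary generating function has denominator 1 - 4x - 3x^2.
Iterating the recurrence: a_0,…,a_{9} = -2, -1, -10, -43, -202, -937, -4354, -20227, -93970, -436561.

-436561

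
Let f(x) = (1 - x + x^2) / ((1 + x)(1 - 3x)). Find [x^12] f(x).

310008

The denominator gives the recurrence a_n = 2a_(n−1) + 3a_(n−2) for n ≥ 3; the numerator fixes a_0 = 1, a_1 = 1, a_2 = 6.
Iterating: 1, 1, 6, 15, 48, 141, 426, 1275, 3828, 11481, 34446, 103335, 310008, so a_12 = 310008.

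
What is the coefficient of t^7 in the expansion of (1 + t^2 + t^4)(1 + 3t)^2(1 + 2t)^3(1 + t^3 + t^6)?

(1 + t^2 + t^4) has coefficients 1,0,1,0,1 for degrees 0…4.
(1 + 3t)^2 has coefficients 1,6,9,0,0,0,0,0 for degrees 0…7.
Multiplying by (1 + 2t)^3 gives running coefficients 1,12,57,134,156,72,0,0 for degrees 0…7.
Finally multiplying by (1 + t^3 + t^6), the product of all factors after the first has coefficients 1,12,57,135,168,129,135,168 for degrees 0…7.
[t^7] = 1·168 + 1·129 + 1·135 = 432.

432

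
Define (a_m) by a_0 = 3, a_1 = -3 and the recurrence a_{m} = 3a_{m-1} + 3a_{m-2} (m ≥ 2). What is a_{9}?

The ordinary generating function has denominator 1 - 3z - 3z^2.
Iterating the recurrence: a_0,…,a_{9} = 3, -3, 0, -9, -27, -108, -405, -1539, -5832, -22113.

-22113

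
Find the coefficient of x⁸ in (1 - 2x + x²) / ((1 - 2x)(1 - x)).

The denominator gives the recurrence a_n = 3a_(n−1) − 2a_(n−2) for n ≥ 3; the numerator fixes a_0 = 1, a_1 = 1, a_2 = 2.
Iterating: 1, 1, 2, 4, 8, 16, 32, 64, 128, so a_8 = 128.

128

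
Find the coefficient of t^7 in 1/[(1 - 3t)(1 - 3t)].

17496

The denominator gives the recurrence a_n = 6a_(n−1) − 9a_(n−2) for n ≥ 2; the numerator fixes a_0 = 1, a_1 = 6.
Iterating: 1, 6, 27, 108, 405, 1458, 5103, 17496, so a_7 = 17496.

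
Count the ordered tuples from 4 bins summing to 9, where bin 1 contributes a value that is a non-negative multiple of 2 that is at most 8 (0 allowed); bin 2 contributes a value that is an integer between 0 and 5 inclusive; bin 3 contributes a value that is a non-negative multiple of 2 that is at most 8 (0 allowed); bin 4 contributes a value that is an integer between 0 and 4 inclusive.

The generating function for the choices is (1 + x² + x⁴ + x⁶ + x⁸)·(1 + x + x² + x³ + x⁴ + x⁵)·(1 + x² + x⁴ + x⁶ + x⁸)·(1 + x + x² + x³ + x⁴); the count is [x⁹].
(1 + x² + x⁴ + x⁶ + x⁸) has coefficients 1,0,1,0,1,0,1,0,1 for degrees 0…8.
(1 + x + x² + x³ + x⁴ + x⁵) has coefficients 1,1,1,1,1,1,0,0,0,0 for degrees 0…9.
Multiplying by (1 + x² + x⁴ + x⁶ + x⁸) gives running coefficients 1,1,2,2,3,3,3,3,3,3 for degrees 0…9.
Finally multiplying by (1 + x + x² + x³ + x⁴), the product of all factors after the first has coefficients 1,2,4,6,9,11,13,14,15,15 for degrees 0…9.
[x⁹] = 1·15 + 1·14 + 1·11 + 1·6 + 1·2 = 48.

48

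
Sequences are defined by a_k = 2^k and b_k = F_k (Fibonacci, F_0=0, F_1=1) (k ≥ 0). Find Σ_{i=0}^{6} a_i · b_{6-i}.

Write out a_i and b_{6-i} for i = 0,…,6 and sum the products.
Σ = 1·8 + 2·5 + 4·3 + 8·2 + 16·1 + 32·1 + 64·0 = 94.

94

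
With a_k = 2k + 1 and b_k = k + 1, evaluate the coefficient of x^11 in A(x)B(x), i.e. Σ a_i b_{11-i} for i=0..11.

This is [x^11] in the product of the two ordinary generating functions.
Σ = 1·12 + 3·11 + 5·10 + 7·9 + 9·8 + 11·7 + 13·6 + 15·5 + 17·4 + 19·3 + 21·2 + 23·1 = 650.

650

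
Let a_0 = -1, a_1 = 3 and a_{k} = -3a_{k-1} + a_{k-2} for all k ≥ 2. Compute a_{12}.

-1543321

The ordinary generating function has denominator 1 + 3z - z^2.
Iterating the recurrence: a_0,…,a_{12} = -1, 3, -10, 33, -109, 360, -1189, 3927, -12970, 42837, -141481, 467280, -1543321.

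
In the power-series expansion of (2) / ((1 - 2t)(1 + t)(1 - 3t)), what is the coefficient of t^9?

Partial fractions give a closed form: a_n = (-8/3)·2^n + (1/6)·(-1)^n + (9/2)·3^n.
At n = 9: a_9 = 87208.

87208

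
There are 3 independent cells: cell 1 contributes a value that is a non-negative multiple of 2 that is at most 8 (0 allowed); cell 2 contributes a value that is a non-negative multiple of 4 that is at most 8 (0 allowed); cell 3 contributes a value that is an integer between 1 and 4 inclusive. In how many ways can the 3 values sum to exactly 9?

5

The generating function for the choices is (1 + y² + y⁴ + y⁶ + y⁸)·(1 + y⁴ + y⁸)·(y + y² + y³ + y⁴); the count is [y⁹].
(1 + y² + y⁴ + y⁶ + y⁸) has coefficients 1,0,1,0,1,0,1,0,1 for degrees 0…8.
(1 + y⁴ + y⁸) has coefficients 1,0,0,0,1,0,0,0,1,0 for degrees 0…9.
Finally multiplying by (y + y² + y³ + y⁴), the product of all factors after the first has coefficients 0,1,1,1,1,1,1,1,1,1 for degrees 0…9.
[y⁹] = 1·1 + 1·1 + 1·1 + 1·1 + 1·1 = 5.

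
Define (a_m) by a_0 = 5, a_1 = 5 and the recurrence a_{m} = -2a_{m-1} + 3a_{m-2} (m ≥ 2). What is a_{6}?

5

The ordinary generating function has denominator 1 + 2x - 3x^2.
Iterating the recurrence: a_0,…,a_{6} = 5, 5, 5, 5, 5, 5, 5.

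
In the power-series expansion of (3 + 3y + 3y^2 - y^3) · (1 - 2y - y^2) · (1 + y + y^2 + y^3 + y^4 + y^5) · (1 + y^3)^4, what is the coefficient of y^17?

(3 + 3y + 3y^2 - y^3) has coefficients 3,3,3,-1 for degrees 0…3.
(1 - 2y - y^2) has coefficients 1,-2,-1,0,0,0,0,0,0,0,0,0,0,0,0,0,0,0 for degrees 0…17.
Multiplying by (1 + y + y^2 + y^3 + y^4 + y^5) gives running coefficients 1,-1,-2,-2,-2,-2,-3,-1,0,0,0,0,0,0,0,0,0,0 for degrees 0…17.
Finally multiplying by (1 + y^3)^4, the product of all factors after the first has coefficients 1,-1,-2,2,-6,-10,-5,-15,-20,-20,-20,-20,-25,-15,-10,-14,-6,-2 for degrees 0…17.
[y^17] = 3·(-2) + 3·(-6) + 3·(-14) − 1·(-10) = -56.

-56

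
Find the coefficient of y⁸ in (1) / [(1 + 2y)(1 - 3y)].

4039

Partial fractions give a closed form: a_n = (2/5)·(-2)^n + (3/5)·3^n.
At n = 8: a_8 = 4039.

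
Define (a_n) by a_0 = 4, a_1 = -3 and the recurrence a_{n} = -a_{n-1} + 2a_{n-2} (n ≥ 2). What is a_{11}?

The ordinary generating function has denominator 1 + z - 2z^2.
Iterating the recurrence: a_0,…,a_{11} = 4, -3, 11, -17, 39, -73, 151, -297, 599, -1193, 2391, -4777.

-4777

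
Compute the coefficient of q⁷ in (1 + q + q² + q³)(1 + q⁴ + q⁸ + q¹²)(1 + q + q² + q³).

4

(1 + q + q² + q³) has coefficients 1,1,1,1 for degrees 0…3.
(1 + q⁴ + q⁸ + q¹²) has coefficients 1,0,0,0,1,0,0,0 for degrees 0…7.
Finally multiplying by (1 + q + q² + q³), the product of all factors after the first has coefficients 1,1,1,1,1,1,1,1 for degrees 0…7.
[q⁷] = 1·1 + 1·1 + 1·1 + 1·1 = 4.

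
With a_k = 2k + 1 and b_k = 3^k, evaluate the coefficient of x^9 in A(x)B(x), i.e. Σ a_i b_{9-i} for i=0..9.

59038

The convolution is the t^9 coefficient of A(t)B(t).
Σ = 1·19683 + 3·6561 + 5·2187 + 7·729 + 9·243 + 11·81 + 13·27 + 15·9 + 17·3 + 19·1 = 59038.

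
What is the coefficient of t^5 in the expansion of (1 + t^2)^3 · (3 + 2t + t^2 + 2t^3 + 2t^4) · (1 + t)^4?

158

(1 + t^2)^3 has coefficients 1,0,3,0,3,0 for degrees 0…5.
(3 + 2t + t^2 + 2t^3 + 2t^4) has coefficients 3,2,1,2,2,0 for degrees 0…5.
Finally multiplying by (1 + t)^4, the product of all factors after the first has coefficients 3,14,27,30,27,26 for degrees 0…5.
[t^5] = 1·26 + 3·30 + 3·14 = 158.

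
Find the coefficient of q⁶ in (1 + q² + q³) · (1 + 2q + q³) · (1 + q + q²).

4

(1 + q² + q³) has coefficients 1,0,1,1 for degrees 0…3.
(1 + 2q + q³) has coefficients 1,2,0,1,0,0,0 for degrees 0…6.
Finally multiplying by (1 + q + q²), the product of all factors after the first has coefficients 1,3,3,3,1,1,0 for degrees 0…6.
[q⁶] = 1·0 + 1·1 + 1·3 = 4.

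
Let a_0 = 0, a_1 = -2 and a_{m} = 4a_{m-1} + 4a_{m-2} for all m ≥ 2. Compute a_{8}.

The ordinary generating function has denominator 1 - 4y - 4y^2.
Iterating the recurrence: a_0,…,a_{8} = 0, -2, -8, -40, -192, -928, -4480, -21632, -104448.

-104448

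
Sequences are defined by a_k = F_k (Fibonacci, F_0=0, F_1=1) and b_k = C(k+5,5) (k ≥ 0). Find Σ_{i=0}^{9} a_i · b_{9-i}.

5270

Write out a_i and b_{9-i} for i = 0,…,9 and sum the products.
Σ = 0·2002 + 1·1287 + 1·792 + 2·462 + 3·252 + 5·126 + 8·56 + 13·21 + 21·6 + 34·1 = 5270.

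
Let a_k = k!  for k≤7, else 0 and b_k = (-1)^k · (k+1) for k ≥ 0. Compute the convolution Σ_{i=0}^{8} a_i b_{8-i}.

-8301

This is [x^8] in the product of the two ordinary generating functions.
Σ = 1·9 + 1·(-8) + 2·7 + 6·(-6) + 24·5 + 120·(-4) + 720·3 + 5040·(-2) + 0·1 = -8301.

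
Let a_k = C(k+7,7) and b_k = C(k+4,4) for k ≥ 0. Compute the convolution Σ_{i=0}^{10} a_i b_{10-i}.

Write out a_i and b_{10-i} for i = 0,…,10 and sum the products.
Σ = 1·1001 + 8·715 + 36·495 + 120·330 + 330·210 + 792·126 + 1716·70 + 3432·35 + 6435·15 + 11440·5 + 19448·1 = 646646.

646646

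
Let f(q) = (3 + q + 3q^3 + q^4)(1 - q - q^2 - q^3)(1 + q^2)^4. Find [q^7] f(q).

-31

(3 + q + 3q^3 + q^4) has coefficients 3,1,0,3,1 for degrees 0…4.
(1 - q - q^2 - q^3) has coefficients 1,-1,-1,-1,0,0,0,0 for degrees 0…7.
Finally multiplying by (1 + q^2)^4, the product of all factors after the first has coefficients 1,-1,3,-5,2,-10,-2,-10 for degrees 0…7.
[q^7] = 3·(-10) + 1·(-2) + 3·2 + 1·(-5) = -31.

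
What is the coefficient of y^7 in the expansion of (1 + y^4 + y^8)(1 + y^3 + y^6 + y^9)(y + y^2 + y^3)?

(1 + y^4 + y^8) has coefficients 1,0,0,0,1,0,0,0 for degrees 0…7.
(1 + y^3 + y^6 + y^9) has coefficients 1,0,0,1,0,0,1,0 for degrees 0…7.
Finally multiplying by (y + y^2 + y^3), the product of all factors after the first has coefficients 0,1,1,1,1,1,1,1 for degrees 0…7.
[y^7] = 1·1 + 1·1 = 2.

2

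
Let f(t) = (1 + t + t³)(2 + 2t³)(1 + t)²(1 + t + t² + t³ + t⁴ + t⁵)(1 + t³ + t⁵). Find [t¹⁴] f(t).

38

(1 + t + t³) has coefficients 1,1,0,1 for degrees 0…3.
(2 + 2t³) has coefficients 2,0,0,2,0,0,0,0,0,0,0,0,0,0,0 for degrees 0…14.
Multiplying by (1 + t)² gives running coefficients 2,4,2,2,4,2,0,0,0,0,0,0,0,0,0 for degrees 0…14.
Multiplying by (1 + t + t² + t³ + t⁴ + t⁵) gives running coefficients 2,6,8,10,14,16,14,10,8,6,2,0,0,0,0 for degrees 0…14.
Finally multiplying by (1 + t³ + t⁵), the product of all factors after the first has coefficients 2,6,8,12,20,26,30,32,34,34,28,22,16,10,6 for degrees 0…14.
[t¹⁴] = 1·6 + 1·10 + 1·22 = 38.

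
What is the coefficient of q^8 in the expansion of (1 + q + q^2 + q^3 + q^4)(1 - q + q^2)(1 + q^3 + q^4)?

1

(1 + q + q^2 + q^3 + q^4) has coefficients 1,1,1,1,1 for degrees 0…4.
(1 - q + q^2) has coefficients 1,-1,1,0,0,0,0,0,0 for degrees 0…8.
Finally multiplying by (1 + q^3 + q^4), the product of all factors after the first has coefficients 1,-1,1,1,0,0,1,0,0 for degrees 0…8.
[q^8] = 1·0 + 1·0 + 1·1 + 1·0 + 1·0 = 1.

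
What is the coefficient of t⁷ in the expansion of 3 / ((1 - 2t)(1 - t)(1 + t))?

The denominator gives the recurrence a_n = 2a_(n−1) + a_(n−2) − 2a_(n−3) for n ≥ 3; the numerator fixes a_0 = 3, a_1 = 6, a_2 = 15.
Iterating: 3, 6, 15, 30, 63, 126, 255, 510, so a_7 = 510.

510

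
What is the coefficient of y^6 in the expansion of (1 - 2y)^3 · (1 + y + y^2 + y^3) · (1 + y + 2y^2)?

-8

(1 - 2y)^3 has coefficients 1,-6,12,-8 for degrees 0…3.
(1 + y + y^2 + y^3) has coefficients 1,1,1,1,0,0,0 for degrees 0…6.
Finally multiplying by (1 + y + 2y^2), the product of all factors after the first has coefficients 1,2,4,4,3,2,0 for degrees 0…6.
[y^6] = 1·0 − 6·2 + 12·3 − 8·4 = -8.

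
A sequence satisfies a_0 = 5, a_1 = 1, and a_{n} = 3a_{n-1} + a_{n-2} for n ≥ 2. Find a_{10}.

107687

The ordinary generating function has denominator 1 - 3z - z^2.
Iterating the recurrence: a_0,…,a_{10} = 5, 1, 8, 25, 83, 274, 905, 2989, 9872, 32605, 107687.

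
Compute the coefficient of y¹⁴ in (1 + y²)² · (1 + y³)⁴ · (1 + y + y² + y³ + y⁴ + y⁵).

(1 + y²)² has coefficients 1,0,2,0,1 for degrees 0…4.
(1 + y³)⁴ has coefficients 1,0,0,4,0,0,6,0,0,4,0,0,1,0,0 for degrees 0…14.
Finally multiplying by (1 + y + y² + y³ + y⁴ + y⁵), the product of all factors after the first has coefficients 1,1,1,5,5,5,10,10,10,10,10,10,5,5,5 for degrees 0…14.
[y¹⁴] = 1·5 + 2·5 + 1·10 = 25.

25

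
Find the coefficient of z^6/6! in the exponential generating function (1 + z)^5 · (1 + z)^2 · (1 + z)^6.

1235520

The EGF product rule gives c_6 = Σ_{k_1+k_2+k_3=6} C(6; k_1,k_2,k_3) · ∏ g_i(k_i), where (1+z)^5 gives the falling factorial (5)_k; (1+z)^2 gives the falling factorial (2)_k; (1+z)^6 gives the falling factorial (6)_k.
g_1(k) for k = 0…6: 1, 5, 20, 60, 120, 120, 0.
g_2(k) for k = 0…6: 1, 2, 2, 0, 0, 0, 0.
g_3(k) for k = 0…6: 1, 6, 30, 120, 360, 720, 720.
First combine the last two factors: h(k) = Σ_j C(k,j)·g_2(j)·g_3(k−j) for k = 0…6: 1, 8, 56, 336, 1680, 6720, 20160.
c_6 = Σ_k C(6,k)·g_1(k)·h(6−k) = 1·1·20160 + 6·5·6720 + 15·20·1680 + 20·60·336 + 15·120·56 + 6·120·8 = 20160 + 201600 + 504000 + 403200 + 100800 + 5760 = 1235520.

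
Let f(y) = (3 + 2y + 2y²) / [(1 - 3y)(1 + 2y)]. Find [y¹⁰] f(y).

The denominator gives the recurrence a_n = a_(n−1) + 6a_(n−2) for n ≥ 3; the numerator fixes a_0 = 3, a_1 = 5, a_2 = 25.
Iterating: 3, 5, 25, 55, 205, 535, 1765, 4975, 15565, 45415, 138805, so a_10 = 138805.

138805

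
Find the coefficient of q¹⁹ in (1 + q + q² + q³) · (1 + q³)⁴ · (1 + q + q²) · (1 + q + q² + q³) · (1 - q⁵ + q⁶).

(1 + q + q² + q³) has coefficients 1,1,1,1 for degrees 0…3.
(1 + q³)⁴ has coefficients 1,0,0,4,0,0,6,0,0,4,0,0,1,0,0,0,0,0,0,0 for degrees 0…19.
Multiplying by (1 + q + q²) gives running coefficients 1,1,1,4,4,4,6,6,6,4,4,4,1,1,1,0,0,0,0,0 for degrees 0…19.
Multiplying by (1 + q + q² + q³) gives running coefficients 1,2,3,7,10,13,18,20,22,22,20,18,13,10,7,3,2,1,0,0 for degrees 0…19.
Finally multiplying by (1 - q⁵ + q⁶), the product of all factors after the first has coefficients 1,2,3,7,10,12,17,19,18,19,17,13,11,8,7,5,4,6,3,3 for degrees 0…19.
[q¹⁹] = 1·3 + 1·3 + 1·6 + 1·4 = 16.

16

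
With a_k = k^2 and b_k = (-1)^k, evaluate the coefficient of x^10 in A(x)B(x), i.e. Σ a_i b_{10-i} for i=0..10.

55

Write out a_i and b_{10-i} for i = 0,…,10 and sum the products.
Σ = 0·1 + 1·(-1) + 4·1 + 9·(-1) + 16·1 + 25·(-1) + 36·1 + 49·(-1) + 64·1 + 81·(-1) + 100·1 = 55.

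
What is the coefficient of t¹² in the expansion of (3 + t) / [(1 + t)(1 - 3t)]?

1328603

The denominator gives the recurrence a_n = 2a_(n−1) + 3a_(n−2) for n ≥ 2; the numerator fixes a_0 = 3, a_1 = 7.
Iterating: 3, 7, 23, 67, 203, 607, 1823, 5467, 16403, 49207, 147623, 442867, 1328603, so a_12 = 1328603.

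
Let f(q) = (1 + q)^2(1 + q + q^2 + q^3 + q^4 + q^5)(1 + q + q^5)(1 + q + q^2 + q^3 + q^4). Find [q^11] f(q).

(1 + q)^2 has coefficients 1,2,1 for degrees 0…2.
(1 + q + q^2 + q^3 + q^4 + q^5) has coefficients 1,1,1,1,1,1,0,0,0,0,0,0 for degrees 0…11.
Multiplying by (1 + q + q^5) gives running coefficients 1,2,2,2,2,3,2,1,1,1,1,0 for degrees 0…11.
Finally multiplying by (1 + q + q^2 + q^3 + q^4), the product of all factors after the first has coefficients 1,3,5,7,9,11,11,10,9,8,6,4 for degrees 0…11.
[q^11] = 1·4 + 2·6 + 1·8 = 24.

24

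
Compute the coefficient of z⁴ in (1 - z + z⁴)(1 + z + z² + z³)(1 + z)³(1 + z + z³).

(1 - z + z⁴) has coefficients 1,-1,0,0,1 for degrees 0…4.
(1 + z + z² + z³) has coefficients 1,1,1,1,0 for degrees 0…4.
Multiplying by (1 + z)³ gives running coefficients 1,4,7,8,7 for degrees 0…4.
Finally multiplying by (1 + z + z³), the product of all factors after the first has coefficients 1,5,11,16,19 for degrees 0…4.
[z⁴] = 1·19 − 1·16 + 1·1 = 4.

4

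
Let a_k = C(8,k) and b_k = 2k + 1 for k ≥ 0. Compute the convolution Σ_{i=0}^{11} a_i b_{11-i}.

3840

Write out a_i and b_{11-i} for i = 0,…,11 and sum the products.
Σ = 1·23 + 8·21 + 28·19 + 56·17 + 70·15 + 56·13 + 28·11 + 8·9 + 1·7 + 0·5 + 0·3 + 0·1 = 3840.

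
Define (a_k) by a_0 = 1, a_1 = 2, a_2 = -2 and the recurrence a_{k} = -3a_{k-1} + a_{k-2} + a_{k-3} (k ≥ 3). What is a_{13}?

1000216

The ordinary generating function has denominator 1 + 3t - t^2 - t^3.
Iterating the recurrence: a_0,…,a_{13} = 1, 2, -2, 9, -27, 88, -282, 907, -2915, 9370, -30118, 96809, -311175, 1000216.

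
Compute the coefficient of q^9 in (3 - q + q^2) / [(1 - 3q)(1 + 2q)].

The denominator gives the recurrence a_n = a_(n−1) + 6a_(n−2) for n ≥ 3; the numerator fixes a_0 = 3, a_1 = 2, a_2 = 21.
Iterating: 3, 2, 21, 33, 159, 357, 1311, 3453, 11319, 32037, so a_9 = 32037.

32037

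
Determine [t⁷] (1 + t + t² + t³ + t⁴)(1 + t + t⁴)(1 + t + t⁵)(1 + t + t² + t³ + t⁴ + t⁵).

28

(1 + t + t² + t³ + t⁴) has coefficients 1,1,1,1,1 for degrees 0…4.
(1 + t + t⁴) has coefficients 1,1,0,0,1,0,0,0 for degrees 0…7.
Multiplying by (1 + t + t⁵) gives running coefficients 1,2,1,0,1,2,1,0 for degrees 0…7.
Finally multiplying by (1 + t + t² + t³ + t⁴ + t⁵), the product of all factors after the first has coefficients 1,3,4,4,5,7,7,5 for degrees 0…7.
[t⁷] = 1·5 + 1·7 + 1·7 + 1·5 + 1·4 = 28.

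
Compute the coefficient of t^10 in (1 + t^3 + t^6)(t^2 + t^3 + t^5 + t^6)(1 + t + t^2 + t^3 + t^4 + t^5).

8

(1 + t^3 + t^6) has coefficients 1,0,0,1,0,0,1 for degrees 0…6.
(t^2 + t^3 + t^5 + t^6) has coefficients 0,0,1,1,0,1,1,0,0,0,0 for degrees 0…10.
Finally multiplying by (1 + t + t^2 + t^3 + t^4 + t^5), the product of all factors after the first has coefficients 0,0,1,2,2,3,4,4,3,2,2 for degrees 0…10.
[t^10] = 1·2 + 1·4 + 1·2 = 8.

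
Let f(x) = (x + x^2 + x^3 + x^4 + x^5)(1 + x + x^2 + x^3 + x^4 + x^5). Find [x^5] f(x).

5

(x + x^2 + x^3 + x^4 + x^5) has coefficients 0,1,1,1,1,1 for degrees 0…5.
(1 + x + x^2 + x^3 + x^4 + x^5) has coefficients 1,1,1,1,1,1 for degrees 0…5.
[x^5] = 1·1 + 1·1 + 1·1 + 1·1 + 1·1 = 5.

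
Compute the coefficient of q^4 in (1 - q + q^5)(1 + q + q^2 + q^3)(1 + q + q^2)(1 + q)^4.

10

(1 - q + q^5) has coefficients 1,-1,0,0,0 for degrees 0…4.
(1 + q + q^2 + q^3) has coefficients 1,1,1,1,0 for degrees 0…4.
Multiplying by (1 + q + q^2) gives running coefficients 1,2,3,3,2 for degrees 0…4.
Finally multiplying by (1 + q)^4, the product of all factors after the first has coefficients 1,6,17,31,41 for degrees 0…4.
[q^4] = 1·41 − 1·31 = 10.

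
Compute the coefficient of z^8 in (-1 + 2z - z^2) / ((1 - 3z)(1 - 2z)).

The denominator gives the recurrence a_n = 5a_(n−1) − 6a_(n−2) for n ≥ 3; the numerator fixes a_0 = -1, a_1 = -3, a_2 = -10.
Iterating: -1, -3, -10, -32, -100, -308, -940, -2852, -8620, so a_8 = -8620.

-8620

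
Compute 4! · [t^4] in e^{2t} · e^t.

The EGF product rule gives c_4 = Σ_{k_1+k_2=4} C(4; k_1,k_2) · ∏ g_i(k_i), where e^{2t} gives (2)^k; e^t gives (1)^k.
g_1(k) for k = 0…4: 1, 2, 4, 8, 16.
g_2(k) for k = 0…4: 1, 1, 1, 1, 1.
c_4 = Σ_k C(4,k)·g_1(k)·g_2(4−k) = 1·1·1 + 4·2·1 + 6·4·1 + 4·8·1 + 1·16·1 = 1 + 8 + 24 + 32 + 16 = 81.

81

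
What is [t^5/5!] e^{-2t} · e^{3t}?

The EGF product rule gives c_5 = Σ_{k_1+k_2=5} C(5; k_1,k_2) · ∏ g_i(k_i), where e^{-2t} gives (-2)^k; e^{3t} gives (3)^k.
g_1(k) for k = 0…5: 1, -2, 4, -8, 16, -32.
g_2(k) for k = 0…5: 1, 3, 9, 27, 81, 243.
c_5 = Σ_k C(5,k)·g_1(k)·g_2(5−k) = 1·1·243 + 5·(-2)·81 + 10·4·27 + 10·(-8)·9 + 5·16·3 + 1·(-32)·1 = 243 − 810 + 1080 − 720 + 240 − 32 = 1.

1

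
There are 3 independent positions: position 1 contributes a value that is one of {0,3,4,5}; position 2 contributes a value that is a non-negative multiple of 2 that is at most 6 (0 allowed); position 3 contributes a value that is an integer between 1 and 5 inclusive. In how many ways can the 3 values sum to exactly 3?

2

The generating function for the choices is (1 + t^3 + t^4 + t^5)·(1 + t^2 + t^4 + t^6)·(t + t^2 + t^3 + t^4 + t^5); the count is [t^3].
(1 + t^3 + t^4 + t^5) has coefficients 1,0,0,1 for degrees 0…3.
(1 + t^2 + t^4 + t^6) has coefficients 1,0,1,0 for degrees 0…3.
Finally multiplying by (t + t^2 + t^3 + t^4 + t^5), the product of all factors after the first has coefficients 0,1,1,2 for degrees 0…3.
[t^3] = 1·2 + 1·0 = 2.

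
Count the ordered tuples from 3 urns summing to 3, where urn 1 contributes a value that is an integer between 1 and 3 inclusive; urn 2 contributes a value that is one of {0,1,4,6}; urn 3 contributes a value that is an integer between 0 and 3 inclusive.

5

The generating function for the choices is (t + t^2 + t^3)·(1 + t + t^4 + t^6)·(1 + t + t^2 + t^3); the count is [t^3].
(t + t^2 + t^3) has coefficients 0,1,1,1 for degrees 0…3.
(1 + t + t^4 + t^6) has coefficients 1,1,0,0 for degrees 0…3.
Finally multiplying by (1 + t + t^2 + t^3), the product of all factors after the first has coefficients 1,2,2,2 for degrees 0…3.
[t^3] = 1·2 + 1·2 + 1·1 = 5.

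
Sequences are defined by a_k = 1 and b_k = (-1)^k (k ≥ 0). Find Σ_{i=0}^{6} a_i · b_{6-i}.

1

The convolution is the t^6 coefficient of A(t)B(t).
Σ = 1·1 + 1·(-1) + 1·1 + 1·(-1) + 1·1 + 1·(-1) + 1·1 = 1.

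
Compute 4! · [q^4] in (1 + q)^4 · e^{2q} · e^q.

1473

The EGF product rule gives c_4 = Σ_{k_1+k_2+k_3=4} C(4; k_1,k_2,k_3) · ∏ g_i(k_i), where (1+q)^4 gives the falling factorial (4)_k; e^{2q} gives (2)^k; e^q gives (1)^k.
g_1(k) for k = 0…4: 1, 4, 12, 24, 24.
g_2(k) for k = 0…4: 1, 2, 4, 8, 16.
g_3(k) for k = 0…4: 1, 1, 1, 1, 1.
First combine the last two factors: h(k) = Σ_j C(k,j)·g_2(j)·g_3(k−j) for k = 0…4: 1, 3, 9, 27, 81.
c_4 = Σ_k C(4,k)·g_1(k)·h(4−k) = 1·1·81 + 4·4·27 + 6·12·9 + 4·24·3 + 1·24·1 = 81 + 432 + 648 + 288 + 24 = 1473.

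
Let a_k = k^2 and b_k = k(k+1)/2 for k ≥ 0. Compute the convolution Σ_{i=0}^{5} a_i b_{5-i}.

77

This is [x^5] in the product of the two ordinary generating functions.
Σ = 0·15 + 1·10 + 4·6 + 9·3 + 16·1 + 25·0 = 77.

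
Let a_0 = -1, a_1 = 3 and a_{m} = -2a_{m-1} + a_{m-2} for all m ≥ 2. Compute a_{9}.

The ordinary generating function has denominator 1 + 2x - x^2.
Iterating the recurrence: a_0,…,a_{9} = -1, 3, -7, 17, -41, 99, -239, 577, -1393, 3363.

3363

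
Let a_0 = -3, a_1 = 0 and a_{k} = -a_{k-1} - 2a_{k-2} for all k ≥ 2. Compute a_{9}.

The ordinary generating function has denominator 1 + x + 2x^2.
Iterating the recurrence: a_0,…,a_{9} = -3, 0, 6, -6, -6, 18, -6, -30, 42, 18.

18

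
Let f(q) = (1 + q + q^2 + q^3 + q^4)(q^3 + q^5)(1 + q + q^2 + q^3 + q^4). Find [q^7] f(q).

(1 + q + q^2 + q^3 + q^4) has coefficients 1,1,1,1,1 for degrees 0…4.
(q^3 + q^5) has coefficients 0,0,0,1,0,1,0,0 for degrees 0…7.
Finally multiplying by (1 + q + q^2 + q^3 + q^4), the product of all factors after the first has coefficients 0,0,0,1,1,2,2,2 for degrees 0…7.
[q^7] = 1·2 + 1·2 + 1·2 + 1·1 + 1·1 = 8.

8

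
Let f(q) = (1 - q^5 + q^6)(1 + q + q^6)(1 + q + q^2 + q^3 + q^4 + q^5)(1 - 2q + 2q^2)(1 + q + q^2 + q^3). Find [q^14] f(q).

4

(1 - q^5 + q^6) has coefficients 1,0,0,0,0,-1,1 for degrees 0…6.
(1 + q + q^6) has coefficients 1,1,0,0,0,0,1,0,0,0,0,0,0,0,0 for degrees 0…14.
Multiplying by (1 + q + q^2 + q^3 + q^4 + q^5) gives running coefficients 1,2,2,2,2,2,2,1,1,1,1,1,0,0,0 for degrees 0…14.
Multiplying by (1 - 2q + 2q^2) gives running coefficients 1,0,0,2,2,2,2,1,3,1,1,1,0,2,0 for degrees 0…14.
Finally multiplying by (1 + q + q^2 + q^3), the product of all factors after the first has coefficients 1,1,1,3,4,6,8,7,8,7,6,6,3,4,3 for degrees 0…14.
[q^14] = 1·3 − 1·7 + 1·8 = 4.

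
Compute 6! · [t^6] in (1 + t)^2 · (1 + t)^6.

The EGF product rule gives c_6 = Σ_{k_1+k_2=6} C(6; k_1,k_2) · ∏ g_i(k_i), where (1+t)^2 gives the falling factorial (2)_k; (1+t)^6 gives the falling factorial (6)_k.
g_1(k) for k = 0…6: 1, 2, 2, 0, 0, 0, 0.
g_2(k) for k = 0…6: 1, 6, 30, 120, 360, 720, 720.
c_6 = Σ_k C(6,k)·g_1(k)·g_2(6−k) = 1·1·720 + 6·2·720 + 15·2·360 = 720 + 8640 + 10800 = 20160.

20160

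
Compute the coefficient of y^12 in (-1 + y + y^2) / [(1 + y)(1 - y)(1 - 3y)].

Partial fractions give a closed form: a_n = (-1/8)·(-1)^n + (-1/4)·1^n + (-5/8)·3^n.
At n = 12: a_12 = -332151.

-332151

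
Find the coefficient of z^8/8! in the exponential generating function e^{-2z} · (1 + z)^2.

1792

The EGF product rule gives c_8 = Σ_{k_1+k_2=8} C(8; k_1,k_2) · ∏ g_i(k_i), where e^{-2z} gives (-2)^k; (1+z)^2 gives the falling factorial (2)_k.
g_1(k) for k = 0…8: 1, -2, 4, -8, 16, -32, 64, -128, 256.
g_2(k) for k = 0…8: 1, 2, 2, 0, 0, 0, 0, 0, 0.
c_8 = Σ_k C(8,k)·g_1(k)·g_2(8−k) = 28·64·2 + 8·(-128)·2 + 1·256·1 = 3584 − 2048 + 256 = 1792.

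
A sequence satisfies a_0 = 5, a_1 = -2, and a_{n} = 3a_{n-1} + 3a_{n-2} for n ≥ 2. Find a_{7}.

4806

The ordinary generating function has denominator 1 - 3y - 3y^2.
Iterating the recurrence: a_0,…,a_{7} = 5, -2, 9, 21, 90, 333, 1269, 4806.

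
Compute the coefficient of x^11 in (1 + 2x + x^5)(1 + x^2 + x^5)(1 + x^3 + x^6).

2

(1 + 2x + x^5) has coefficients 1,2,0,0,0,1 for degrees 0…5.
(1 + x^2 + x^5) has coefficients 1,0,1,0,0,1,0,0,0,0,0,0 for degrees 0…11.
Finally multiplying by (1 + x^3 + x^6), the product of all factors after the first has coefficients 1,0,1,1,0,2,1,0,2,0,0,1 for degrees 0…11.
[x^11] = 1·1 + 2·0 + 1·1 = 2.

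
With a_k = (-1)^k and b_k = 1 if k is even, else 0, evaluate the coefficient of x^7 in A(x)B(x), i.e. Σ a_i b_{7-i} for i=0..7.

This is [x^7] in the product of the two ordinary generating functions.
Σ = 1·0 − 1·1 + 1·0 − 1·1 + 1·0 − 1·1 + 1·0 − 1·1 = -4.

-4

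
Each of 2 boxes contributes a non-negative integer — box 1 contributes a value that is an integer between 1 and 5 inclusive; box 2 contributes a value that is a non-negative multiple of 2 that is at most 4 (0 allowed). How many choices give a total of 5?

The generating function for the choices is (x + x² + x³ + x⁴ + x⁵)·(1 + x² + x⁴); the count is [x⁵].
(x + x² + x³ + x⁴ + x⁵) has coefficients 0,1,1,1,1,1 for degrees 0…5.
(1 + x² + x⁴) has coefficients 1,0,1,0,1,0 for degrees 0…5.
[x⁵] = 1·1 + 1·0 + 1·1 + 1·0 + 1·1 = 3.

3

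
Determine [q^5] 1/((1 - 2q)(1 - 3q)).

The denominator gives the recurrence a_n = 5a_(n−1) − 6a_(n−2) for n ≥ 2; the numerator fixes a_0 = 1, a_1 = 5.
Iterating: 1, 5, 19, 65, 211, 665, so a_5 = 665.

665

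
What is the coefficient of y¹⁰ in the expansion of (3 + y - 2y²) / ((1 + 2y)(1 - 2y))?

The denominator gives the recurrence a_n = 4a_(n−2) for n ≥ 3; the numerator fixes a_0 = 3, a_1 = 1, a_2 = 10.
Iterating: 3, 1, 10, 4, 40, 16, 160, 64, 640, 256, 2560, so a_10 = 2560.

2560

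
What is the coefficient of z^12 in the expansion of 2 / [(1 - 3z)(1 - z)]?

Partial fractions give a closed form: a_n = (3)·3^n + (-1)·1^n.
At n = 12: a_12 = 1594322.

1594322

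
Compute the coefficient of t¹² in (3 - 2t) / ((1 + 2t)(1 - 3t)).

Partial fractions give a closed form: a_n = (8/5)·(-2)^n + (7/5)·3^n.
At n = 12: a_12 = 750571.

750571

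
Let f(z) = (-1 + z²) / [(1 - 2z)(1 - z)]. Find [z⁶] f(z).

The denominator gives the recurrence a_n = 3a_(n−1) − 2a_(n−2) for n ≥ 3; the numerator fixes a_0 = -1, a_1 = -3, a_2 = -6.
Iterating: -1, -3, -6, -12, -24, -48, -96, so a_6 = -96.

-96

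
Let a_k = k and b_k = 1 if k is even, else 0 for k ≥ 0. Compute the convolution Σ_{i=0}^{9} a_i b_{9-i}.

The convolution is the x^9 coefficient of A(x)B(x).
Σ = 0·0 + 1·1 + 2·0 + 3·1 + 4·0 + 5·1 + 6·0 + 7·1 + 8·0 + 9·1 = 25.

25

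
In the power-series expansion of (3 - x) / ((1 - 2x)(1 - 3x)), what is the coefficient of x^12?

The denominator gives the recurrence a_n = 5a_(n−1) − 6a_(n−2) for n ≥ 3; the numerator fixes a_0 = 3, a_1 = 14, a_2 = 52.
Iterating: 3, 14, 52, 176, 568, 1784, 5512, 16856, 51208, 154904, 467272, 1406936, 4231048, so a_12 = 4231048.

4231048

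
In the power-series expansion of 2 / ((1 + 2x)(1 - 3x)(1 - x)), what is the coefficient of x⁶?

The denominator gives the recurrence a_n = 2a_(n−1) + 5a_(n−2) − 6a_(n−3) for n ≥ 3; the numerator fixes a_0 = 2, a_1 = 4, a_2 = 18.
Iterating: 2, 4, 18, 44, 154, 420, 1346, so a_6 = 1346.

1346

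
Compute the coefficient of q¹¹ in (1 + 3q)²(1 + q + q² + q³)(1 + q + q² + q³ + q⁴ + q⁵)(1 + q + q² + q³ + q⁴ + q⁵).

(1 + 3q)² has coefficients 1,6,9 for degrees 0…2.
(1 + q + q² + q³) has coefficients 1,1,1,1,0,0,0,0,0,0,0,0 for degrees 0…11.
Multiplying by (1 + q + q² + q³ + q⁴ + q⁵) gives running coefficients 1,2,3,4,4,4,3,2,1,0,0,0 for degrees 0…11.
Finally multiplying by (1 + q + q² + q³ + q⁴ + q⁵), the product of all factors after the first has coefficients 1,3,6,10,14,18,20,20,18,14,10,6 for degrees 0…11.
[q¹¹] = 1·6 + 6·10 + 9·14 = 192.

192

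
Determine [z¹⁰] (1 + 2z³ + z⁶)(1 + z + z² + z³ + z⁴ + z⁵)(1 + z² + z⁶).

7

(1 + 2z³ + z⁶) has coefficients 1,0,0,2,0,0,1 for degrees 0…6.
(1 + z + z² + z³ + z⁴ + z⁵) has coefficients 1,1,1,1,1,1,0,0,0,0,0 for degrees 0…10.
Finally multiplying by (1 + z² + z⁶), the product of all factors after the first has coefficients 1,1,2,2,2,2,2,2,1,1,1 for degrees 0…10.
[z¹⁰] = 1·1 + 2·2 + 1·2 = 7.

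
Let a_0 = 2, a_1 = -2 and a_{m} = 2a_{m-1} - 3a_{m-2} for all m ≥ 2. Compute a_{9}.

-482

The ordinary generating function has denominator 1 - 2x + 3x^2.
Iterating the recurrence: a_0,…,a_{9} = 2, -2, -10, -14, 2, 46, 86, 34, -190, -482.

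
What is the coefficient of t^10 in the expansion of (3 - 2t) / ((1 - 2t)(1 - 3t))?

409247

Partial fractions give a closed form: a_n = (-4)·2^n + (7)·3^n.
At n = 10: a_10 = 409247.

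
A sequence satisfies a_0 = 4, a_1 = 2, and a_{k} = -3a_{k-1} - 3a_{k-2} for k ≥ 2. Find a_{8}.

The ordinary generating function has denominator 1 + 3y + 3y^2.
Iterating the recurrence: a_0,…,a_{8} = 4, 2, -18, 48, -90, 126, -108, -54, 486.

486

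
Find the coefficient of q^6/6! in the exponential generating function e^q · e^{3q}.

4096

The EGF product rule gives c_6 = Σ_{k_1+k_2=6} C(6; k_1,k_2) · ∏ g_i(k_i), where e^q gives (1)^k; e^{3q} gives (3)^k.
g_1(k) for k = 0…6: 1, 1, 1, 1, 1, 1, 1.
g_2(k) for k = 0…6: 1, 3, 9, 27, 81, 243, 729.
c_6 = Σ_k C(6,k)·g_1(k)·g_2(6−k) = 1·1·729 + 6·1·243 + 15·1·81 + 20·1·27 + 15·1·9 + 6·1·3 + 1·1·1 = 729 + 1458 + 1215 + 540 + 135 + 18 + 1 = 4096.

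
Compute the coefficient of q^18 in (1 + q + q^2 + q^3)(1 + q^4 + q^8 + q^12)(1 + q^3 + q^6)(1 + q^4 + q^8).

8

(1 + q + q^2 + q^3) has coefficients 1,1,1,1 for degrees 0…3.
(1 + q^4 + q^8 + q^12) has coefficients 1,0,0,0,1,0,0,0,1,0,0,0,1,0,0,0,0,0,0 for degrees 0…18.
Multiplying by (1 + q^3 + q^6) gives running coefficients 1,0,0,1,1,0,1,1,1,0,1,1,1,0,1,1,0,0,1 for degrees 0…18.
Finally multiplying by (1 + q^4 + q^8), the product of all factors after the first has coefficients 1,0,0,1,2,0,1,2,3,0,2,3,3,0,3,3,2,0,3 for degrees 0…18.
[q^18] = 1·3 + 1·0 + 1·2 + 1·3 = 8.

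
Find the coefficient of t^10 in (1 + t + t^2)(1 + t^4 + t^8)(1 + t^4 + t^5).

3

(1 + t + t^2) has coefficients 1,1,1 for degrees 0…2.
(1 + t^4 + t^8) has coefficients 1,0,0,0,1,0,0,0,1,0,0 for degrees 0…10.
Finally multiplying by (1 + t^4 + t^5), the product of all factors after the first has coefficients 1,0,0,0,2,1,0,0,2,1,0 for degrees 0…10.
[t^10] = 1·0 + 1·1 + 1·2 = 3.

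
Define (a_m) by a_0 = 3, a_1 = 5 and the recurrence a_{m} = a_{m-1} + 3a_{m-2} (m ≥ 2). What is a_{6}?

The ordinary generating function has denominator 1 - y - 3y^2.
Iterating the recurrence: a_0,…,a_{6} = 3, 5, 14, 29, 71, 158, 371.

371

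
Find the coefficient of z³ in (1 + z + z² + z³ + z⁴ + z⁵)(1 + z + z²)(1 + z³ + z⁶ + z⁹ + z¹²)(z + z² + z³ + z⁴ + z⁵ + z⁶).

(1 + z + z² + z³ + z⁴ + z⁵) has coefficients 1,1,1,1 for degrees 0…3.
(1 + z + z²) has coefficients 1,1,1,0 for degrees 0…3.
Multiplying by (1 + z³ + z⁶ + z⁹ + z¹²) gives running coefficients 1,1,1,1 for degrees 0…3.
Finally multiplying by (z + z² + z³ + z⁴ + z⁵ + z⁶), the product of all factors after the first has coefficients 0,1,2,3 for degrees 0…3.
[z³] = 1·3 + 1·2 + 1·1 + 1·0 = 6.

6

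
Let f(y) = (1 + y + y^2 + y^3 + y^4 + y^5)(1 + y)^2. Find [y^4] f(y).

4

(1 + y + y^2 + y^3 + y^4 + y^5) has coefficients 1,1,1,1,1 for degrees 0…4.
(1 + y)^2 has coefficients 1,2,1,0,0 for degrees 0…4.
[y^4] = 1·0 + 1·0 + 1·1 + 1·2 + 1·1 = 4.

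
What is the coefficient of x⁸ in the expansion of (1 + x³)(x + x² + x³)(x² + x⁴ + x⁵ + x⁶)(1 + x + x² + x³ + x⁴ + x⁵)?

15

(1 + x³) has coefficients 1,0,0,1 for degrees 0…3.
(x + x² + x³) has coefficients 0,1,1,1,0,0,0,0,0 for degrees 0…8.
Multiplying by (x² + x⁴ + x⁵ + x⁶) gives running coefficients 0,0,0,1,1,2,2,3,2 for degrees 0…8.
Finally multiplying by (1 + x + x² + x³ + x⁴ + x⁵), the product of all factors after the first has coefficients 0,0,0,1,2,4,6,9,11 for degrees 0…8.
[x⁸] = 1·11 + 1·4 = 15.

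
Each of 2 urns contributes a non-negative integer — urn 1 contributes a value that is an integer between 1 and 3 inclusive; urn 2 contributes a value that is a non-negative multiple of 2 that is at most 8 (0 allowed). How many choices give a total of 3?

2

The generating function for the choices is (y + y^2 + y^3)·(1 + y^2 + y^4 + y^6 + y^8); the count is [y^3].
(y + y^2 + y^3) has coefficients 0,1,1,1 for degrees 0…3.
(1 + y^2 + y^4 + y^6 + y^8) has coefficients 1,0,1,0 for degrees 0…3.
[y^3] = 1·1 + 1·0 + 1·1 = 2.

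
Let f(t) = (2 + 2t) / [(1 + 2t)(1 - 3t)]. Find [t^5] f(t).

376

Partial fractions give a closed form: a_n = (2/5)·(-2)^n + (8/5)·3^n.
At n = 5: a_5 = 376.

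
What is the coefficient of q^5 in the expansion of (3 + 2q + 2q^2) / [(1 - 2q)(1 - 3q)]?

2547

The denominator gives the recurrence a_n = 5a_(n−1) − 6a_(n−2) for n ≥ 3; the numerator fixes a_0 = 3, a_1 = 17, a_2 = 69.
Iterating: 3, 17, 69, 243, 801, 2547, so a_5 = 2547.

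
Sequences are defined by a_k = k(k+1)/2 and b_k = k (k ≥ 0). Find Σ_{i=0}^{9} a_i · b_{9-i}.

330

Write out a_i and b_{9-i} for i = 0,…,9 and sum the products.
Σ = 0·9 + 1·8 + 3·7 + 6·6 + 10·5 + 15·4 + 21·3 + 28·2 + 36·1 + 45·0 = 330.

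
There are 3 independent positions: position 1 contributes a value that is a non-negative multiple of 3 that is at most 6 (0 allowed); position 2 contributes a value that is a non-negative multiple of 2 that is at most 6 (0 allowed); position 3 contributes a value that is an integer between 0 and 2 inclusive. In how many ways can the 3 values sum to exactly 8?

The generating function for the choices is (1 + x^3 + x^6)·(1 + x^2 + x^4 + x^6)·(1 + x + x^2); the count is [x^8].
(1 + x^3 + x^6) has coefficients 1,0,0,1,0,0,1 for degrees 0…6.
(1 + x^2 + x^4 + x^6) has coefficients 1,0,1,0,1,0,1,0,0 for degrees 0…8.
Finally multiplying by (1 + x + x^2), the product of all factors after the first has coefficients 1,1,2,1,2,1,2,1,1 for degrees 0…8.
[x^8] = 1·1 + 1·1 + 1·2 = 4.

4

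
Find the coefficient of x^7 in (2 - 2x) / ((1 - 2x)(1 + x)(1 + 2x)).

The denominator gives the recurrence a_n = −a_(n−1) + 4a_(n−2) + 4a_(n−3) for n ≥ 3; the numerator fixes a_0 = 2, a_1 = -4, a_2 = 12.
Iterating: 2, -4, 12, -20, 52, -84, 212, -340, so a_7 = -340.

-340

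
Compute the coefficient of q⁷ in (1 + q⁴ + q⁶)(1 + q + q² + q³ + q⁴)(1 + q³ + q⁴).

(1 + q⁴ + q⁶) has coefficients 1,0,0,0,1,0,1 for degrees 0…6.
(1 + q + q² + q³ + q⁴) has coefficients 1,1,1,1,1,0,0,0 for degrees 0…7.
Finally multiplying by (1 + q³ + q⁴), the product of all factors after the first has coefficients 1,1,1,2,3,2,2,2 for degrees 0…7.
[q⁷] = 1·2 + 1·2 + 1·1 = 5.

5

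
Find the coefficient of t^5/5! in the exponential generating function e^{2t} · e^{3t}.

3125

The EGF product rule gives c_5 = Σ_{k_1+k_2=5} C(5; k_1,k_2) · ∏ g_i(k_i), where e^{2t} gives (2)^k; e^{3t} gives (3)^k.
g_1(k) for k = 0…5: 1, 2, 4, 8, 16, 32.
g_2(k) for k = 0…5: 1, 3, 9, 27, 81, 243.
c_5 = Σ_k C(5,k)·g_1(k)·g_2(5−k) = 1·1·243 + 5·2·81 + 10·4·27 + 10·8·9 + 5·16·3 + 1·32·1 = 243 + 810 + 1080 + 720 + 240 + 32 = 3125.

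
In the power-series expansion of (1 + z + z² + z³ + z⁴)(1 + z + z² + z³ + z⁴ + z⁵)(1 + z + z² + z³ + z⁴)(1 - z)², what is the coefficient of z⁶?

-2

(1 + z + z² + z³ + z⁴) has coefficients 1,1,1,1,1 for degrees 0…4.
(1 + z + z² + z³ + z⁴ + z⁵) has coefficients 1,1,1,1,1,1,0 for degrees 0…6.
Multiplying by (1 + z + z² + z³ + z⁴) gives running coefficients 1,2,3,4,5,5,4 for degrees 0…6.
Finally multiplying by (1 - z)², the product of all factors after the first has coefficients 1,0,0,0,0,-1,-1 for degrees 0…6.
[z⁶] = 1·(-1) + 1·(-1) + 1·0 + 1·0 + 1·0 = -2.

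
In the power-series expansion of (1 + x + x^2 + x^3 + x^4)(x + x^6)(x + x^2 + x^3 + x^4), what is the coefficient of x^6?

4

(1 + x + x^2 + x^3 + x^4) has coefficients 1,1,1,1,1 for degrees 0…4.
(x + x^6) has coefficients 0,1,0,0,0,0,1 for degrees 0…6.
Finally multiplying by (x + x^2 + x^3 + x^4), the product of all factors after the first has coefficients 0,0,1,1,1,1,0 for degrees 0…6.
[x^6] = 1·0 + 1·1 + 1·1 + 1·1 + 1·1 = 4.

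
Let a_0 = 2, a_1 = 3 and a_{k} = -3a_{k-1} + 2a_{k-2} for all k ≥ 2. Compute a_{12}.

The ordinary generating function has denominator 1 + 3y - 2y^2.
Iterating the recurrence: a_0,…,a_{12} = 2, 3, -5, 21, -73, 261, -929, 3309, -11785, 41973, -149489, 532413, -1896217.

-1896217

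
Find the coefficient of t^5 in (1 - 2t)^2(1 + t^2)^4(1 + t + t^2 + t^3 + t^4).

(1 - 2t)^2 has coefficients 1,-4,4 for degrees 0…2.
(1 + t^2)^4 has coefficients 1,0,4,0,6,0 for degrees 0…5.
Finally multiplying by (1 + t + t^2 + t^3 + t^4), the product of all factors after the first has coefficients 1,1,5,5,11,10 for degrees 0…5.
[t^5] = 1·10 − 4·11 + 4·5 = -14.

-14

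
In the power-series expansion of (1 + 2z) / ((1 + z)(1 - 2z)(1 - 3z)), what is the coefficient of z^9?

72446

Partial fractions give a closed form: a_n = (-1/12)·(-1)^n + (-8/3)·2^n + (15/4)·3^n.
At n = 9: a_9 = 72446.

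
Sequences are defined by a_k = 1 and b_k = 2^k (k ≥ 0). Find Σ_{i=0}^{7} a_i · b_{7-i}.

This is [x^7] in the product of the two ordinary generating functions.
Σ = 1·128 + 1·64 + 1·32 + 1·16 + 1·8 + 1·4 + 1·2 + 1·1 = 255.

255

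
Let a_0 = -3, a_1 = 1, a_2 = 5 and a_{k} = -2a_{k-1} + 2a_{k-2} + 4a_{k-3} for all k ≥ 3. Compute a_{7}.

The ordinary generating function has denominator 1 + 2x - 2x^2 - 4x^3.
Iterating the recurrence: a_0,…,a_{7} = -3, 1, 5, -20, 54, -128, 284, -608.

-608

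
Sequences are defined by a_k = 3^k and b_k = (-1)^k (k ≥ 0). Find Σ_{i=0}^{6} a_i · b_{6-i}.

The convolution is the x^6 coefficient of A(x)B(x).
Σ = 1·1 + 3·(-1) + 9·1 + 27·(-1) + 81·1 + 243·(-1) + 729·1 = 547.

547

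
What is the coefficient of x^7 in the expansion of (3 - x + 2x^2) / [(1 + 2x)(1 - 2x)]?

The denominator gives the recurrence a_n = 4a_(n−2) for n ≥ 3; the numerator fixes a_0 = 3, a_1 = -1, a_2 = 14.
Iterating: 3, -1, 14, -4, 56, -16, 224, -64, so a_7 = -64.

-64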